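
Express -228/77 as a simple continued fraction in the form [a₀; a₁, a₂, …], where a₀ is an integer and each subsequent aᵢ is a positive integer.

⌊-228/77⌋ = -3, remainder 3
⌊77/3⌋ = 25, remainder 2
⌊3/2⌋ = 1, remainder 1
⌊2/1⌋ = 2, remainder 0

[-3; 25, 1, 2]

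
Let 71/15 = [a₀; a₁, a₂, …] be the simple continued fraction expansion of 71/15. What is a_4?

Run the Euclidean algorithm, recording each quotient:
⌊71/15⌋ = 4, remainder 11
⌊15/11⌋ = 1, remainder 4
⌊11/4⌋ = 2, remainder 3
⌊4/3⌋ = 1, remainder 1
⌊3/1⌋ = 3, remainder 0

3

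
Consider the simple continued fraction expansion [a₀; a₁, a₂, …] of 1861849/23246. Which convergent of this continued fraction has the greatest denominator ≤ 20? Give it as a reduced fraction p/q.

881/11

a_0 = 80: 80/1  (≤ bound)
a_1 = 10: 801/10  (≤ bound)
a_2 = 1: 881/11  (≤ bound)
a_3 = 2: 2563/32  (> 20, stop)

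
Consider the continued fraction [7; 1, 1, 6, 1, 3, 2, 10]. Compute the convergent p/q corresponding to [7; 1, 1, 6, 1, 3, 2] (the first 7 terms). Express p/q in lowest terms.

987/131

a_0 = 7: 7/1
a_1 = 1: 8/1
a_2 = 1: 15/2
a_3 = 6: 98/13
a_4 = 1: 113/15
a_5 = 3: 437/58
a_6 = 2: 987/131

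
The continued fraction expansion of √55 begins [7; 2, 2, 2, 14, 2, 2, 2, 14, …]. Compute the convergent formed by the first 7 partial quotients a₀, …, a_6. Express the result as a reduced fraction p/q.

6593/889

a_0 = 7: 7/1
a_1 = 2: 15/2
a_2 = 2: 37/5
a_3 = 2: 89/12
a_4 = 14: 1283/173
a_5 = 2: 2655/358
a_6 = 2: 6593/889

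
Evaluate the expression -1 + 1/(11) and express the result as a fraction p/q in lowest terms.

-10/11

Starting at the tail and folding back:
Start with 11.
-1 + 1/(11/1) = -1 + 1/11 = -10/11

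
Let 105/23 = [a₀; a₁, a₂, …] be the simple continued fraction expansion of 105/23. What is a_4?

3

⌊105/23⌋ = 4, remainder 13
⌊23/13⌋ = 1, remainder 10
⌊13/10⌋ = 1, remainder 3
⌊10/3⌋ = 3, remainder 1
⌊3/1⌋ = 3, remainder 0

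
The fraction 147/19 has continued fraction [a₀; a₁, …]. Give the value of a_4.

4

⌊147/19⌋ = 7, remainder 14
⌊19/14⌋ = 1, remainder 5
⌊14/5⌋ = 2, remainder 4
⌊5/4⌋ = 1, remainder 1
⌊4/1⌋ = 4, remainder 0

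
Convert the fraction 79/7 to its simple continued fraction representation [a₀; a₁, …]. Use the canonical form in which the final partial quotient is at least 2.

[11; 3, 2]

79 ÷ 7 → quotient 11, remainder 2
7 ÷ 2 → quotient 3, remainder 1
2 ÷ 1 → quotient 2, remainder 0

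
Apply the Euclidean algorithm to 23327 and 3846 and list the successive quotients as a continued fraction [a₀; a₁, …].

[6; 15, 3, 10, 8]

Run the Euclidean algorithm, recording each quotient:
⌊23327/3846⌋ = 6, remainder 251
⌊3846/251⌋ = 15, remainder 81
⌊251/81⌋ = 3, remainder 8
⌊81/8⌋ = 10, remainder 1
⌊8/1⌋ = 8, remainder 0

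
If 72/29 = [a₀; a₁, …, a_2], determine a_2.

14

Repeatedly divide and take the remainder:
72 = 2·29 + 14, so a_0 = 2
29 = 2·14 + 1, so a_1 = 2
14 = 14·1 + 0, so a_2 = 14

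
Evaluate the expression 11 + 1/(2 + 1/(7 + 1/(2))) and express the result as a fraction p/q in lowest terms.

367/32

a_0 = 11: 11/1
a_1 = 2: 23/2
a_2 = 7: 172/15
a_3 = 2: 367/32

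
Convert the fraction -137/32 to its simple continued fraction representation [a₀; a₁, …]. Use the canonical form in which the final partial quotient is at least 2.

⌊-137/32⌋ = -5, remainder 23
⌊32/23⌋ = 1, remainder 9
⌊23/9⌋ = 2, remainder 5
⌊9/5⌋ = 1, remainder 4
⌊5/4⌋ = 1, remainder 1
⌊4/1⌋ = 4, remainder 0

[-5; 1, 2, 1, 1, 4]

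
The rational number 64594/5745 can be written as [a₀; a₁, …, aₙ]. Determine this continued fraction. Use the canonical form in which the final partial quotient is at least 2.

[11; 4, 9, 2, 1, 1, 3, 8]

⌊64594/5745⌋ = 11, remainder 1399
⌊5745/1399⌋ = 4, remainder 149
⌊1399/149⌋ = 9, remainder 58
⌊149/58⌋ = 2, remainder 33
⌊58/33⌋ = 1, remainder 25
⌊33/25⌋ = 1, remainder 8
⌊25/8⌋ = 3, remainder 1
⌊8/1⌋ = 8, remainder 0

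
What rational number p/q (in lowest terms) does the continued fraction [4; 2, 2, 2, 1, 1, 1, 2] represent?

534/121

a_0 = 4: 4/1
a_1 = 2: 9/2
a_2 = 2: 22/5
a_3 = 2: 53/12
a_4 = 1: 75/17
a_5 = 1: 128/29
a_6 = 1: 203/46
a_7 = 2: 534/121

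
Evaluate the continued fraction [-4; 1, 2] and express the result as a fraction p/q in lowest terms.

-10/3

a_0 = -4: -4/1
a_1 = 1: -3/1
a_2 = 2: -10/3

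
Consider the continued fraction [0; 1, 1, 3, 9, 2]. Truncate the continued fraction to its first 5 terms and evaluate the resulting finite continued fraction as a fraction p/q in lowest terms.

37/65

Start with 9.
3 + 1/(9/1) = 3 + 1/9 = 28/9
1 + 1/(28/9) = 1 + 9/28 = 37/28
1 + 1/(37/28) = 1 + 28/37 = 65/37
0 + 1/(65/37) = 0 + 37/65 = 37/65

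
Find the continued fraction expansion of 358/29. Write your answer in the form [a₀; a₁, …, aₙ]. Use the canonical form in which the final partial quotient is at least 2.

358 ÷ 29 → quotient 12, remainder 10
29 ÷ 10 → quotient 2, remainder 9
10 ÷ 9 → quotient 1, remainder 1
9 ÷ 1 → quotient 9, remainder 0

[12; 2, 1, 9]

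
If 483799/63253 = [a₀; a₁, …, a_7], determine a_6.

⌊483799/63253⌋ = 7, remainder 41028
⌊63253/41028⌋ = 1, remainder 22225
⌊41028/22225⌋ = 1, remainder 18803
⌊22225/18803⌋ = 1, remainder 3422
⌊18803/3422⌋ = 5, remainder 1693
⌊3422/1693⌋ = 2, remainder 36
⌊1693/36⌋ = 47, remainder 1

47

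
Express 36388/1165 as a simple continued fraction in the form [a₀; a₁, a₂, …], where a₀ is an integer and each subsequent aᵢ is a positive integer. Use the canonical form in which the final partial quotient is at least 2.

[31; 4, 3, 1, 2, 1, 5, 3]

36388 ÷ 1165 → quotient 31, remainder 273
1165 ÷ 273 → quotient 4, remainder 73
273 ÷ 73 → quotient 3, remainder 54
73 ÷ 54 → quotient 1, remainder 19
54 ÷ 19 → quotient 2, remainder 16
19 ÷ 16 → quotient 1, remainder 3
16 ÷ 3 → quotient 5, remainder 1
3 ÷ 1 → quotient 3, remainder 0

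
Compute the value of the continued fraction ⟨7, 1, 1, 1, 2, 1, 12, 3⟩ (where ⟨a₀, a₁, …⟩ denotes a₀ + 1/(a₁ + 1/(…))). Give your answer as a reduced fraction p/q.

a_0 = 7: 7/1
a_1 = 1: 8/1
a_2 = 1: 15/2
a_3 = 1: 23/3
a_4 = 2: 61/8
a_5 = 1: 84/11
a_6 = 12: 1069/140
a_7 = 3: 3291/431

3291/431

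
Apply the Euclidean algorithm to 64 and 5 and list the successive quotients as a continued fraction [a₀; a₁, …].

[12; 1, 4]

⌊64/5⌋ = 12, remainder 4
⌊5/4⌋ = 1, remainder 1
⌊4/1⌋ = 4, remainder 0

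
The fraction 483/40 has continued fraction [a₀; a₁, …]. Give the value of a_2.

3

Repeatedly divide and take the remainder:
⌊483/40⌋ = 12, remainder 3
⌊40/3⌋ = 13, remainder 1
⌊3/1⌋ = 3, remainder 0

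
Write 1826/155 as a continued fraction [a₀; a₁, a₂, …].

[11; 1, 3, 1, 1, 3, 1, 3]

⌊1826/155⌋ = 11, remainder 121
⌊155/121⌋ = 1, remainder 34
⌊121/34⌋ = 3, remainder 19
⌊34/19⌋ = 1, remainder 15
⌊19/15⌋ = 1, remainder 4
⌊15/4⌋ = 3, remainder 3
⌊4/3⌋ = 1, remainder 1
⌊3/1⌋ = 3, remainder 0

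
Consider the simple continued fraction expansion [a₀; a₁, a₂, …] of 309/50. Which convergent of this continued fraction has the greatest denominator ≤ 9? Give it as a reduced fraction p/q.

37/6

a_0 = 6: 6/1  (≤ bound)
a_1 = 5: 31/5  (≤ bound)
a_2 = 1: 37/6  (≤ bound)
a_3 = 1: 68/11  (> 9, stop)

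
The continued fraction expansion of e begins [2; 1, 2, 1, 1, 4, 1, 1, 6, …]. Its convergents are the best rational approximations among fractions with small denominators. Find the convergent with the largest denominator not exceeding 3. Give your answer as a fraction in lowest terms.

8/3

a_0 = 2: 2/1  (≤ bound)
a_1 = 1: 3/1  (≤ bound)
a_2 = 2: 8/3  (≤ bound)
a_3 = 1: 11/4  (> 3, stop)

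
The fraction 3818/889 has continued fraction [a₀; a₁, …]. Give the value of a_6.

3818 ÷ 889 → quotient 4, remainder 262
889 ÷ 262 → quotient 3, remainder 103
262 ÷ 103 → quotient 2, remainder 56
103 ÷ 56 → quotient 1, remainder 47
56 ÷ 47 → quotient 1, remainder 9
47 ÷ 9 → quotient 5, remainder 2
9 ÷ 2 → quotient 4, remainder 1

4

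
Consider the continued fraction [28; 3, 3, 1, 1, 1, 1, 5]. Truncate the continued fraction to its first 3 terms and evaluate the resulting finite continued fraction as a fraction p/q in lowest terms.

283/10

Build up convergents one term at a time:
a_0 = 28: 28/1
a_1 = 3: 85/3
a_2 = 3: 283/10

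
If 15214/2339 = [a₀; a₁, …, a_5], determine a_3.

55

15214 ÷ 2339 → quotient 6, remainder 1180
2339 ÷ 1180 → quotient 1, remainder 1159
1180 ÷ 1159 → quotient 1, remainder 21
1159 ÷ 21 → quotient 55, remainder 4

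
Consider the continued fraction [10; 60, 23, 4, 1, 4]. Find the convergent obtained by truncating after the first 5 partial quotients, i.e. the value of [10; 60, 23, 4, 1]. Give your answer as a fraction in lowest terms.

Start with 1.
4 + 1/(1/1) = 4 + 1/1 = 5/1
23 + 1/(5/1) = 23 + 1/5 = 116/5
60 + 1/(116/5) = 60 + 5/116 = 6965/116
10 + 1/(6965/116) = 10 + 116/6965 = 69766/6965

69766/6965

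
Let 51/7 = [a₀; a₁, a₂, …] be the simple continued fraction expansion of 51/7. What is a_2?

2

51 ÷ 7 → quotient 7, remainder 2
7 ÷ 2 → quotient 3, remainder 1
2 ÷ 1 → quotient 2, remainder 0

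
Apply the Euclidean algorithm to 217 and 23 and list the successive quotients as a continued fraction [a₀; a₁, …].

Repeatedly divide and take the remainder:
217 = 9·23 + 10, so a_0 = 9
23 = 2·10 + 3, so a_1 = 2
10 = 3·3 + 1, so a_2 = 3
3 = 3·1 + 0, so a_3 = 3

[9; 2, 3, 3]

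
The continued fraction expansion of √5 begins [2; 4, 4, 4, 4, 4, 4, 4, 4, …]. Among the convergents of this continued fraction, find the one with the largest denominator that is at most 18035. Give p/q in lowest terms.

12238/5473

a_0 = 2: 2/1  (≤ bound)
a_1 = 4: 9/4  (≤ bound)
a_2 = 4: 38/17  (≤ bound)
a_3 = 4: 161/72  (≤ bound)
a_4 = 4: 682/305  (≤ bound)
a_5 = 4: 2889/1292  (≤ bound)
a_6 = 4: 12238/5473  (≤ bound)
a_7 = 4: 51841/23184  (> 18035, stop)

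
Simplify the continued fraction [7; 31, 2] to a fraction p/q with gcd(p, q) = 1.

Build up convergents one term at a time:
a_0 = 7: 7/1
a_1 = 31: 218/31
a_2 = 2: 443/63

443/63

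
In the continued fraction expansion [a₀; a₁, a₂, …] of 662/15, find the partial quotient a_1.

662 ÷ 15 → quotient 44, remainder 2
15 ÷ 2 → quotient 7, remainder 1

7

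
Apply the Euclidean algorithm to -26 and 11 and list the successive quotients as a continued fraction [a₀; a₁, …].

⌊-26/11⌋ = -3, remainder 7
⌊11/7⌋ = 1, remainder 4
⌊7/4⌋ = 1, remainder 3
⌊4/3⌋ = 1, remainder 1
⌊3/1⌋ = 3, remainder 0

[-3; 1, 1, 1, 3]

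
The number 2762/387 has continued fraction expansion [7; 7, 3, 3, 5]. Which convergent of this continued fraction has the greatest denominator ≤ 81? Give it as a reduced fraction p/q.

a_0 = 7: 7/1  (≤ bound)
a_1 = 7: 50/7  (≤ bound)
a_2 = 3: 157/22  (≤ bound)
a_3 = 3: 521/73  (≤ bound)
a_4 = 5: 2762/387  (> 81, stop)

521/73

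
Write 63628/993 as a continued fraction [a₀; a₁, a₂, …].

63628 = 64·993 + 76, so a_0 = 64
993 = 13·76 + 5, so a_1 = 13
76 = 15·5 + 1, so a_2 = 15
5 = 5·1 + 0, so a_3 = 5

[64; 13, 15, 5]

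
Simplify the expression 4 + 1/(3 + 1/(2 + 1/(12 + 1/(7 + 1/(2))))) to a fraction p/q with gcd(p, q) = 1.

a_0 = 4: 4/1
a_1 = 3: 13/3
a_2 = 2: 30/7
a_3 = 12: 373/87
a_4 = 7: 2641/616
a_5 = 2: 5655/1319

5655/1319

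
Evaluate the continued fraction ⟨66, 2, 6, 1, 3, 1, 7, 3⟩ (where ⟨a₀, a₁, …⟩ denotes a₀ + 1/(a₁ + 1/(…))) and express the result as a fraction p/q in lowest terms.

118309/1780

Start with 3.
7 + 1/(3/1) = 7 + 1/3 = 22/3
1 + 1/(22/3) = 1 + 3/22 = 25/22
3 + 1/(25/22) = 3 + 22/25 = 97/25
1 + 1/(97/25) = 1 + 25/97 = 122/97
6 + 1/(122/97) = 6 + 97/122 = 829/122
2 + 1/(829/122) = 2 + 122/829 = 1780/829
66 + 1/(1780/829) = 66 + 829/1780 = 118309/1780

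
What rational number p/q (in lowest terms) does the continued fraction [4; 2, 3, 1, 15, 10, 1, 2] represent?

20312/4571

Work from the innermost term outward:
Start with 2.
1 + 1/(2/1) = 1 + 1/2 = 3/2
10 + 1/(3/2) = 10 + 2/3 = 32/3
15 + 1/(32/3) = 15 + 3/32 = 483/32
1 + 1/(483/32) = 1 + 32/483 = 515/483
3 + 1/(515/483) = 3 + 483/515 = 2028/515
2 + 1/(2028/515) = 2 + 515/2028 = 4571/2028
4 + 1/(4571/2028) = 4 + 2028/4571 = 20312/4571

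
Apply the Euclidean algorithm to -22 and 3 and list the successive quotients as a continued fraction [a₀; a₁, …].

[-8; 1, 2]

Run the Euclidean algorithm, recording each quotient:
-22 ÷ 3 → quotient -8, remainder 2
3 ÷ 2 → quotient 1, remainder 1
2 ÷ 1 → quotient 2, remainder 0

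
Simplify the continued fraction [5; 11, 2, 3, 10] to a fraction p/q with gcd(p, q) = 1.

a_0 = 5: 5/1
a_1 = 11: 56/11
a_2 = 2: 117/23
a_3 = 3: 407/80
a_4 = 10: 4187/823

4187/823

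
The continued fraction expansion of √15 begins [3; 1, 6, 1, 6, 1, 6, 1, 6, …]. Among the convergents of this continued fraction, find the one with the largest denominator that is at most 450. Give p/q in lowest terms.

1677/433

a_0 = 3: 3/1  (≤ bound)
a_1 = 1: 4/1  (≤ bound)
a_2 = 6: 27/7  (≤ bound)
a_3 = 1: 31/8  (≤ bound)
a_4 = 6: 213/55  (≤ bound)
a_5 = 1: 244/63  (≤ bound)
a_6 = 6: 1677/433  (≤ bound)
a_7 = 1: 1921/496  (> 450, stop)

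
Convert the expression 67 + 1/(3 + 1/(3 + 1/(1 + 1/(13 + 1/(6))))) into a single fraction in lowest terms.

Work from the innermost term outward:
Start with 6.
13 + 1/(6/1) = 13 + 1/6 = 79/6
1 + 1/(79/6) = 1 + 6/79 = 85/79
3 + 1/(85/79) = 3 + 79/85 = 334/85
3 + 1/(334/85) = 3 + 85/334 = 1087/334
67 + 1/(1087/334) = 67 + 334/1087 = 73163/1087

73163/1087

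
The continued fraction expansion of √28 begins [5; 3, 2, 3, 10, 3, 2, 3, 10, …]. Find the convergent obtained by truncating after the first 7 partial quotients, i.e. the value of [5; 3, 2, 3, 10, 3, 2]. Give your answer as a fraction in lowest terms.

a_0 = 5: 5/1
a_1 = 3: 16/3
a_2 = 2: 37/7
a_3 = 3: 127/24
a_4 = 10: 1307/247
a_5 = 3: 4048/765
a_6 = 2: 9403/1777

9403/1777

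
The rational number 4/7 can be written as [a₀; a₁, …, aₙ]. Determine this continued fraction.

4 ÷ 7 → quotient 0, remainder 4
7 ÷ 4 → quotient 1, remainder 3
4 ÷ 3 → quotient 1, remainder 1
3 ÷ 1 → quotient 3, remainder 0

[0; 1, 1, 3]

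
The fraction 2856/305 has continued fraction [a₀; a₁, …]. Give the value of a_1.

⌊2856/305⌋ = 9, remainder 111
⌊305/111⌋ = 2, remainder 83

2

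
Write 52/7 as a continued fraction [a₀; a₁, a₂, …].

Repeatedly divide and take the remainder:
52 ÷ 7 → quotient 7, remainder 3
7 ÷ 3 → quotient 2, remainder 1
3 ÷ 1 → quotient 3, remainder 0

[7; 2, 3]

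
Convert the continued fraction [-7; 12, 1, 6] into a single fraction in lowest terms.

-623/90

Start with 6.
1 + 1/(6/1) = 1 + 1/6 = 7/6
12 + 1/(7/6) = 12 + 6/7 = 90/7
-7 + 1/(90/7) = -7 + 7/90 = -623/90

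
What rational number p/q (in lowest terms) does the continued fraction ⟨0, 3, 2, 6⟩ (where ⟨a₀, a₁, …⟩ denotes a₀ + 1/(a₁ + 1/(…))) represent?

13/45

Collapse the nested fraction from the inside out:
Start with 6.
2 + 1/(6/1) = 2 + 1/6 = 13/6
3 + 1/(13/6) = 3 + 6/13 = 45/13
0 + 1/(45/13) = 0 + 13/45 = 13/45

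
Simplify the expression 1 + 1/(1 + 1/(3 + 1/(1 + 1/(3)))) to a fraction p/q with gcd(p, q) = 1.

Use the convergent recurrence hₖ = aₖ·hₖ₋₁ + hₖ₋₂ (and likewise for the denominators kₖ):
a_0 = 1: 1/1
a_1 = 1: 2/1
a_2 = 3: 7/4
a_3 = 1: 9/5
a_4 = 3: 34/19

34/19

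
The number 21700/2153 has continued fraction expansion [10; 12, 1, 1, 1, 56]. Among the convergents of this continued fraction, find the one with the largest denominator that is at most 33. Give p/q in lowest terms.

252/25

List convergents until the denominator exceeds the bound:
a_0 = 10: 10/1  (≤ bound)
a_1 = 12: 121/12  (≤ bound)
a_2 = 1: 131/13  (≤ bound)
a_3 = 1: 252/25  (≤ bound)
a_4 = 1: 383/38  (> 33, stop)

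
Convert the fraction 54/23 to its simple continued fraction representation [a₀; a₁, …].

[2; 2, 1, 7]

Apply division with remainder until the remainder is 0:
⌊54/23⌋ = 2, remainder 8
⌊23/8⌋ = 2, remainder 7
⌊8/7⌋ = 1, remainder 1
⌊7/1⌋ = 7, remainder 0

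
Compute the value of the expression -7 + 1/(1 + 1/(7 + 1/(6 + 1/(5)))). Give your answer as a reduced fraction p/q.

-1549/253

Start with 5.
6 + 1/(5/1) = 6 + 1/5 = 31/5
7 + 1/(31/5) = 7 + 5/31 = 222/31
1 + 1/(222/31) = 1 + 31/222 = 253/222
-7 + 1/(253/222) = -7 + 222/253 = -1549/253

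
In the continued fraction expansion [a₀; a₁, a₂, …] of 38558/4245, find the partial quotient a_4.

2

Repeatedly divide and take the remainder:
38558 ÷ 4245 → quotient 9, remainder 353
4245 ÷ 353 → quotient 12, remainder 9
353 ÷ 9 → quotient 39, remainder 2
9 ÷ 2 → quotient 4, remainder 1
2 ÷ 1 → quotient 2, remainder 0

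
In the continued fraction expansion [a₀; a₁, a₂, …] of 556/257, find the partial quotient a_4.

2

556 = 2·257 + 42, so a_0 = 2
257 = 6·42 + 5, so a_1 = 6
42 = 8·5 + 2, so a_2 = 8
5 = 2·2 + 1, so a_3 = 2
2 = 2·1 + 0, so a_4 = 2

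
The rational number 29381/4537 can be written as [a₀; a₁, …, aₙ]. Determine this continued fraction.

[6; 2, 9, 1, 6, 15, 2]

Run the Euclidean algorithm, recording each quotient:
⌊29381/4537⌋ = 6, remainder 2159
⌊4537/2159⌋ = 2, remainder 219
⌊2159/219⌋ = 9, remainder 188
⌊219/188⌋ = 1, remainder 31
⌊188/31⌋ = 6, remainder 2
⌊31/2⌋ = 15, remainder 1
⌊2/1⌋ = 2, remainder 0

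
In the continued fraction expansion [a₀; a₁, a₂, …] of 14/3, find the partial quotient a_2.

2

Repeatedly divide and take the remainder:
14 = 4·3 + 2, so a_0 = 4
3 = 1·2 + 1, so a_1 = 1
2 = 2·1 + 0, so a_2 = 2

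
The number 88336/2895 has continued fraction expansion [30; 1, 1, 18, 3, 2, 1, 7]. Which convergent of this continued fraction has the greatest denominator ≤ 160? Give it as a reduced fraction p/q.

List convergents until the denominator exceeds the bound:
a_0 = 30: 30/1  (≤ bound)
a_1 = 1: 31/1  (≤ bound)
a_2 = 1: 61/2  (≤ bound)
a_3 = 18: 1129/37  (≤ bound)
a_4 = 3: 3448/113  (≤ bound)
a_5 = 2: 8025/263  (> 160, stop)

3448/113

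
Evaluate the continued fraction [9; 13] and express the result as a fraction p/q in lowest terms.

Start with 13.
9 + 1/(13/1) = 9 + 1/13 = 118/13

118/13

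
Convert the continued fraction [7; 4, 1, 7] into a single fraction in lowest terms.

281/39

Use the convergent recurrence hₖ = aₖ·hₖ₋₁ + hₖ₋₂ (and likewise for the denominators kₖ):
a_0 = 7: 7/1
a_1 = 4: 29/4
a_2 = 1: 36/5
a_3 = 7: 281/39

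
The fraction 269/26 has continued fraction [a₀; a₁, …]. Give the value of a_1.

2

269 ÷ 26 → quotient 10, remainder 9
26 ÷ 9 → quotient 2, remainder 8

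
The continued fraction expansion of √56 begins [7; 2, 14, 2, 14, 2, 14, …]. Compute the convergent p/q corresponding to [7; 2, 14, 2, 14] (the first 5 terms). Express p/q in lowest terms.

Compute successive convergents:
a_0 = 7: 7/1
a_1 = 2: 15/2
a_2 = 14: 217/29
a_3 = 2: 449/60
a_4 = 14: 6503/869

6503/869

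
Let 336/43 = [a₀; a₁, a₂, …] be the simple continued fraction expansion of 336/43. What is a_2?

336 ÷ 43 → quotient 7, remainder 35
43 ÷ 35 → quotient 1, remainder 8
35 ÷ 8 → quotient 4, remainder 3

4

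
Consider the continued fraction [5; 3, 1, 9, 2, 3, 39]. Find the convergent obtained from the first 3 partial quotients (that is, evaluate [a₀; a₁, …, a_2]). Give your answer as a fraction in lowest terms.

21/4

Starting at the tail and folding back:
Start with 1.
3 + 1/(1/1) = 3 + 1/1 = 4/1
5 + 1/(4/1) = 5 + 1/4 = 21/4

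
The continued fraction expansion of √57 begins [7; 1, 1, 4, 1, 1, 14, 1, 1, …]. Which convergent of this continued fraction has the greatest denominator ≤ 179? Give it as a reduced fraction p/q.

a_0 = 7: 7/1  (≤ bound)
a_1 = 1: 8/1  (≤ bound)
a_2 = 1: 15/2  (≤ bound)
a_3 = 4: 68/9  (≤ bound)
a_4 = 1: 83/11  (≤ bound)
a_5 = 1: 151/20  (≤ bound)
a_6 = 14: 2197/291  (> 179, stop)

151/20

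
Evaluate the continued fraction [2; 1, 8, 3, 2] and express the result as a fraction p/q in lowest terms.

188/65

Compute successive convergents:
a_0 = 2: 2/1
a_1 = 1: 3/1
a_2 = 8: 26/9
a_3 = 3: 81/28
a_4 = 2: 188/65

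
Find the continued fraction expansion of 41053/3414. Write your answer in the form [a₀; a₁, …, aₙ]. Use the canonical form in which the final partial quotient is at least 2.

[12; 40, 6, 14]

Repeatedly divide and take the remainder:
41053 = 12·3414 + 85, so a_0 = 12
3414 = 40·85 + 14, so a_1 = 40
85 = 6·14 + 1, so a_2 = 6
14 = 14·1 + 0, so a_3 = 14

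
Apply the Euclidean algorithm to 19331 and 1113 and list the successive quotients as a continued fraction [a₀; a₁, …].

19331 = 17·1113 + 410, so a_0 = 17
1113 = 2·410 + 293, so a_1 = 2
410 = 1·293 + 117, so a_2 = 1
293 = 2·117 + 59, so a_3 = 2
117 = 1·59 + 58, so a_4 = 1
59 = 1·58 + 1, so a_5 = 1
58 = 58·1 + 0, so a_6 = 58

[17; 2, 1, 2, 1, 1, 58]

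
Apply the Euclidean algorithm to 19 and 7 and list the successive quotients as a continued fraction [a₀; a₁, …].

[2; 1, 2, 2]

19 ÷ 7 → quotient 2, remainder 5
7 ÷ 5 → quotient 1, remainder 2
5 ÷ 2 → quotient 2, remainder 1
2 ÷ 1 → quotient 2, remainder 0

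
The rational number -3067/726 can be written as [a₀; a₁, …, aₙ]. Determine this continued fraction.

[-5; 1, 3, 2, 4, 1, 14]

Repeatedly divide and take the remainder:
⌊-3067/726⌋ = -5, remainder 563
⌊726/563⌋ = 1, remainder 163
⌊563/163⌋ = 3, remainder 74
⌊163/74⌋ = 2, remainder 15
⌊74/15⌋ = 4, remainder 14
⌊15/14⌋ = 1, remainder 1
⌊14/1⌋ = 14, remainder 0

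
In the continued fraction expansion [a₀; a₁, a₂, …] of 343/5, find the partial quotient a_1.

Repeatedly divide and take the remainder:
⌊343/5⌋ = 68, remainder 3
⌊5/3⌋ = 1, remainder 2

1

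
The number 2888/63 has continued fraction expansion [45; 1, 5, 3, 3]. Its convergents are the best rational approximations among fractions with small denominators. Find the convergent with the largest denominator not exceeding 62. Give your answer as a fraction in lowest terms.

a_0 = 45: 45/1  (≤ bound)
a_1 = 1: 46/1  (≤ bound)
a_2 = 5: 275/6  (≤ bound)
a_3 = 3: 871/19  (≤ bound)
a_4 = 3: 2888/63  (> 62, stop)

871/19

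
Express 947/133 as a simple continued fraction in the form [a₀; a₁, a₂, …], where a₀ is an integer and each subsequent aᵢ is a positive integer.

947 = 7·133 + 16, so a_0 = 7
133 = 8·16 + 5, so a_1 = 8
16 = 3·5 + 1, so a_2 = 3
5 = 5·1 + 0, so a_3 = 5

[7; 8, 3, 5]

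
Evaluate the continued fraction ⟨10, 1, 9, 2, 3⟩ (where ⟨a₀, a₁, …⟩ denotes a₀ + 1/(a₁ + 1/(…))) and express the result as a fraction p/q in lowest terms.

Start with 3.
2 + 1/(3/1) = 2 + 1/3 = 7/3
9 + 1/(7/3) = 9 + 3/7 = 66/7
1 + 1/(66/7) = 1 + 7/66 = 73/66
10 + 1/(73/66) = 10 + 66/73 = 796/73

796/73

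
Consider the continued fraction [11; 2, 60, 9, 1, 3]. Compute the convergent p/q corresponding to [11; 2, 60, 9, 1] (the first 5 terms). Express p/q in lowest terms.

13933/1212

Compute successive convergents:
a_0 = 11: 11/1
a_1 = 2: 23/2
a_2 = 60: 1391/121
a_3 = 9: 12542/1091
a_4 = 1: 13933/1212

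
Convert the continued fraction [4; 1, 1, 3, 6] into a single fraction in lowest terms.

Build up convergents one term at a time:
a_0 = 4: 4/1
a_1 = 1: 5/1
a_2 = 1: 9/2
a_3 = 3: 32/7
a_4 = 6: 201/44

201/44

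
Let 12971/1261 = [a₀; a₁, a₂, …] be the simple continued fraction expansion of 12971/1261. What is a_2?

Run the Euclidean algorithm, recording each quotient:
12971 = 10·1261 + 361, so a_0 = 10
1261 = 3·361 + 178, so a_1 = 3
361 = 2·178 + 5, so a_2 = 2

2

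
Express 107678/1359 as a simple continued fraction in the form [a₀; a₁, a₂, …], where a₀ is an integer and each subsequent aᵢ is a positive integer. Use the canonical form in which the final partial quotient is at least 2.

⌊107678/1359⌋ = 79, remainder 317
⌊1359/317⌋ = 4, remainder 91
⌊317/91⌋ = 3, remainder 44
⌊91/44⌋ = 2, remainder 3
⌊44/3⌋ = 14, remainder 2
⌊3/2⌋ = 1, remainder 1
⌊2/1⌋ = 2, remainder 0

[79; 4, 3, 2, 14, 1, 2]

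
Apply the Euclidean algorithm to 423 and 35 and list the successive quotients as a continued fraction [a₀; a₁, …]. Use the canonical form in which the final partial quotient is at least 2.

[12; 11, 1, 2]

423 = 12·35 + 3, so a_0 = 12
35 = 11·3 + 2, so a_1 = 11
3 = 1·2 + 1, so a_2 = 1
2 = 2·1 + 0, so a_3 = 2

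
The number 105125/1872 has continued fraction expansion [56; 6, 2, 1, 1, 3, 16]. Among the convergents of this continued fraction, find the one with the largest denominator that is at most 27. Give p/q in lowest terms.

1067/19

List convergents until the denominator exceeds the bound:
a_0 = 56: 56/1  (≤ bound)
a_1 = 6: 337/6  (≤ bound)
a_2 = 2: 730/13  (≤ bound)
a_3 = 1: 1067/19  (≤ bound)
a_4 = 1: 1797/32  (> 27, stop)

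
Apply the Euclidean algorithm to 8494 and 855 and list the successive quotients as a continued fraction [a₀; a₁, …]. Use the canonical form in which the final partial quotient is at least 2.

Apply division with remainder until the remainder is 0:
8494 = 9·855 + 799, so a_0 = 9
855 = 1·799 + 56, so a_1 = 1
799 = 14·56 + 15, so a_2 = 14
56 = 3·15 + 11, so a_3 = 3
15 = 1·11 + 4, so a_4 = 1
11 = 2·4 + 3, so a_5 = 2
4 = 1·3 + 1, so a_6 = 1
3 = 3·1 + 0, so a_7 = 3

[9; 1, 14, 3, 1, 2, 1, 3]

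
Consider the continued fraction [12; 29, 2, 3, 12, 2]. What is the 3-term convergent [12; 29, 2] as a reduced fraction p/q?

Start with 2.
29 + 1/(2/1) = 29 + 1/2 = 59/2
12 + 1/(59/2) = 12 + 2/59 = 710/59

710/59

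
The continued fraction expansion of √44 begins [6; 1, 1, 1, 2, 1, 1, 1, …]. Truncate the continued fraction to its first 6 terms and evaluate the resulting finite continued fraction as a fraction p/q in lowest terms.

73/11

Use the convergent recurrence hₖ = aₖ·hₖ₋₁ + hₖ₋₂ (and likewise for the denominators kₖ):
a_0 = 6: 6/1
a_1 = 1: 7/1
a_2 = 1: 13/2
a_3 = 1: 20/3
a_4 = 2: 53/8
a_5 = 1: 73/11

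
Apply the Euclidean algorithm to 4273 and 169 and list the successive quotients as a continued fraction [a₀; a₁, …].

[25; 3, 1, 1, 11, 2]

Repeatedly divide and take the remainder:
4273 = 25·169 + 48, so a_0 = 25
169 = 3·48 + 25, so a_1 = 3
48 = 1·25 + 23, so a_2 = 1
25 = 1·23 + 2, so a_3 = 1
23 = 11·2 + 1, so a_4 = 11
2 = 2·1 + 0, so a_5 = 2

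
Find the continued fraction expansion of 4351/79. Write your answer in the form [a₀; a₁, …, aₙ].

[55; 13, 6]

4351 = 55·79 + 6, so a_0 = 55
79 = 13·6 + 1, so a_1 = 13
6 = 6·1 + 0, so a_2 = 6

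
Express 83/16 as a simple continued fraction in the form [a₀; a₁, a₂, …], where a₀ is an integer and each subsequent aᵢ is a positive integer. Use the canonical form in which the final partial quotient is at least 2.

[5; 5, 3]

83 = 5·16 + 3, so a_0 = 5
16 = 5·3 + 1, so a_1 = 5
3 = 3·1 + 0, so a_2 = 3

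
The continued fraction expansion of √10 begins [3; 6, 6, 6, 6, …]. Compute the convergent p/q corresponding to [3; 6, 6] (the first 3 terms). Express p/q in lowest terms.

117/37

Use the convergent recurrence hₖ = aₖ·hₖ₋₁ + hₖ₋₂ (and likewise for the denominators kₖ):
a_0 = 3: 3/1
a_1 = 6: 19/6
a_2 = 6: 117/37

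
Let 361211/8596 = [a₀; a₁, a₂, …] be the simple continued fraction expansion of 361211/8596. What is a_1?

48

361211 ÷ 8596 → quotient 42, remainder 179
8596 ÷ 179 → quotient 48, remainder 4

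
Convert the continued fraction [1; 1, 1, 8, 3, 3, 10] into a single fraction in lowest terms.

a_0 = 1: 1/1
a_1 = 1: 2/1
a_2 = 1: 3/2
a_3 = 8: 26/17
a_4 = 3: 81/53
a_5 = 3: 269/176
a_6 = 10: 2771/1813

2771/1813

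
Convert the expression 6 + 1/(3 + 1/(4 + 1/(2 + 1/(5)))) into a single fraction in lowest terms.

997/158

a_0 = 6: 6/1
a_1 = 3: 19/3
a_2 = 4: 82/13
a_3 = 2: 183/29
a_4 = 5: 997/158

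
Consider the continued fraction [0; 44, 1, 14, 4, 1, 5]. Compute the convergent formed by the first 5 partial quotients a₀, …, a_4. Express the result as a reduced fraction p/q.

61/2741

Work from the innermost term outward:
Start with 4.
14 + 1/(4/1) = 14 + 1/4 = 57/4
1 + 1/(57/4) = 1 + 4/57 = 61/57
44 + 1/(61/57) = 44 + 57/61 = 2741/61
0 + 1/(2741/61) = 0 + 61/2741 = 61/2741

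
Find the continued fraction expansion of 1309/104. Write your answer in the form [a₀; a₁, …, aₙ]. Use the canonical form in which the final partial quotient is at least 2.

1309 = 12·104 + 61, so a_0 = 12
104 = 1·61 + 43, so a_1 = 1
61 = 1·43 + 18, so a_2 = 1
43 = 2·18 + 7, so a_3 = 2
18 = 2·7 + 4, so a_4 = 2
7 = 1·4 + 3, so a_5 = 1
4 = 1·3 + 1, so a_6 = 1
3 = 3·1 + 0, so a_7 = 3

[12; 1, 1, 2, 2, 1, 1, 3]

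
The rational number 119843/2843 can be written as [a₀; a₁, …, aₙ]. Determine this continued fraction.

119843 = 42·2843 + 437, so a_0 = 42
2843 = 6·437 + 221, so a_1 = 6
437 = 1·221 + 216, so a_2 = 1
221 = 1·216 + 5, so a_3 = 1
216 = 43·5 + 1, so a_4 = 43
5 = 5·1 + 0, so a_5 = 5

[42; 6, 1, 1, 43, 5]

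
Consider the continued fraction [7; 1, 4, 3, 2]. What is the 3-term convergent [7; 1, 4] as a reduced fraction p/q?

Use the convergent recurrence hₖ = aₖ·hₖ₋₁ + hₖ₋₂ (and likewise for the denominators kₖ):
a_0 = 7: 7/1
a_1 = 1: 8/1
a_2 = 4: 39/5

39/5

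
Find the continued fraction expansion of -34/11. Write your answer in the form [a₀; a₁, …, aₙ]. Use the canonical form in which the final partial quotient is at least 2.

-34 = -4·11 + 10, so a_0 = -4
11 = 1·10 + 1, so a_1 = 1
10 = 10·1 + 0, so a_2 = 10

[-4; 1, 10]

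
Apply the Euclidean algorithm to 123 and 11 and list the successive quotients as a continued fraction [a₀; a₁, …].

123 ÷ 11 → quotient 11, remainder 2
11 ÷ 2 → quotient 5, remainder 1
2 ÷ 1 → quotient 2, remainder 0

[11; 5, 2]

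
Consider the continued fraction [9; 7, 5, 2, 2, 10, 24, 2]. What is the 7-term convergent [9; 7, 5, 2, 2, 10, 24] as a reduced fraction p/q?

a_0 = 9: 9/1
a_1 = 7: 64/7
a_2 = 5: 329/36
a_3 = 2: 722/79
a_4 = 2: 1773/194
a_5 = 10: 18452/2019
a_6 = 24: 444621/48650

444621/48650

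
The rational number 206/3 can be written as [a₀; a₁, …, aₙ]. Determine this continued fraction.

[68; 1, 2]

⌊206/3⌋ = 68, remainder 2
⌊3/2⌋ = 1, remainder 1
⌊2/1⌋ = 2, remainder 0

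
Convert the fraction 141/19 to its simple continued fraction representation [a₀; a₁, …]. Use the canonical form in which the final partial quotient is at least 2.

Apply division with remainder until the remainder is 0:
141 = 7·19 + 8, so a_0 = 7
19 = 2·8 + 3, so a_1 = 2
8 = 2·3 + 2, so a_2 = 2
3 = 1·2 + 1, so a_3 = 1
2 = 2·1 + 0, so a_4 = 2

[7; 2, 2, 1, 2]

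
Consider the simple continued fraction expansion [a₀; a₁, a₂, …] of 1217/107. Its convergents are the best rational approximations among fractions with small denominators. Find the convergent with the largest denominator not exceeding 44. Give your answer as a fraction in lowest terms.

a_0 = 11: 11/1  (≤ bound)
a_1 = 2: 23/2  (≤ bound)
a_2 = 1: 34/3  (≤ bound)
a_3 = 2: 91/8  (≤ bound)
a_4 = 13: 1217/107  (> 44, stop)

91/8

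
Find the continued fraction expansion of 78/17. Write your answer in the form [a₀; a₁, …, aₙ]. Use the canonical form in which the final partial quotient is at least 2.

[4; 1, 1, 2, 3]

Repeatedly divide and take the remainder:
78 = 4·17 + 10, so a_0 = 4
17 = 1·10 + 7, so a_1 = 1
10 = 1·7 + 3, so a_2 = 1
7 = 2·3 + 1, so a_3 = 2
3 = 3·1 + 0, so a_4 = 3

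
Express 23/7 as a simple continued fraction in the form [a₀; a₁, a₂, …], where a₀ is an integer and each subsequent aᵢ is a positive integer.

23 = 3·7 + 2, so a_0 = 3
7 = 3·2 + 1, so a_1 = 3
2 = 2·1 + 0, so a_2 = 2

[3; 3, 2]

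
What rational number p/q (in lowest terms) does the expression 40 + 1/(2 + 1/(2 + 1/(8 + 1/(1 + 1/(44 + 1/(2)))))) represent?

a_0 = 40: 40/1
a_1 = 2: 81/2
a_2 = 2: 202/5
a_3 = 8: 1697/42
a_4 = 1: 1899/47
a_5 = 44: 85253/2110
a_6 = 2: 172405/4267

172405/4267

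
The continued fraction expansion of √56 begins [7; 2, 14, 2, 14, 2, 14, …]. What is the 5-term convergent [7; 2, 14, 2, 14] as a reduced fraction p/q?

6503/869

Start with 14.
2 + 1/(14/1) = 2 + 1/14 = 29/14
14 + 1/(29/14) = 14 + 14/29 = 420/29
2 + 1/(420/29) = 2 + 29/420 = 869/420
7 + 1/(869/420) = 7 + 420/869 = 6503/869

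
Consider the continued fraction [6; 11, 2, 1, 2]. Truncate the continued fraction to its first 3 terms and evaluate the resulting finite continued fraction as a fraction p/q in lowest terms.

140/23

Start with 2.
11 + 1/(2/1) = 11 + 1/2 = 23/2
6 + 1/(23/2) = 6 + 2/23 = 140/23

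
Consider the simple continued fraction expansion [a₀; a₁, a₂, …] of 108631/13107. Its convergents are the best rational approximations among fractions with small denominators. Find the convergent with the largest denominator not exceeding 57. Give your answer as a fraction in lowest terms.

58/7

List convergents until the denominator exceeds the bound:
a_0 = 8: 8/1  (≤ bound)
a_1 = 3: 25/3  (≤ bound)
a_2 = 2: 58/7  (≤ bound)
a_3 = 8: 489/59  (> 57, stop)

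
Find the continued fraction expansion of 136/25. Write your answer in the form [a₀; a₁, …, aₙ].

136 = 5·25 + 11, so a_0 = 5
25 = 2·11 + 3, so a_1 = 2
11 = 3·3 + 2, so a_2 = 3
3 = 1·2 + 1, so a_3 = 1
2 = 2·1 + 0, so a_4 = 2

[5; 2, 3, 1, 2]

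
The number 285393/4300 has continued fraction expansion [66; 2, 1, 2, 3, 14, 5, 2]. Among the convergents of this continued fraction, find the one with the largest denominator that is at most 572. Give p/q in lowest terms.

a_0 = 66: 66/1  (≤ bound)
a_1 = 2: 133/2  (≤ bound)
a_2 = 1: 199/3  (≤ bound)
a_3 = 2: 531/8  (≤ bound)
a_4 = 3: 1792/27  (≤ bound)
a_5 = 14: 25619/386  (≤ bound)
a_6 = 5: 129887/1957  (> 572, stop)

25619/386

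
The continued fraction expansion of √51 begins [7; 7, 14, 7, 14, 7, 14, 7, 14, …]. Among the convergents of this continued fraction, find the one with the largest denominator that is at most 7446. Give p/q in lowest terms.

4999/700

List convergents until the denominator exceeds the bound:
a_0 = 7: 7/1  (≤ bound)
a_1 = 7: 50/7  (≤ bound)
a_2 = 14: 707/99  (≤ bound)
a_3 = 7: 4999/700  (≤ bound)
a_4 = 14: 70693/9899  (> 7446, stop)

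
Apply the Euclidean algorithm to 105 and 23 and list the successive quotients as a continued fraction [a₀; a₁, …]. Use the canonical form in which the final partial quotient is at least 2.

[4; 1, 1, 3, 3]

⌊105/23⌋ = 4, remainder 13
⌊23/13⌋ = 1, remainder 10
⌊13/10⌋ = 1, remainder 3
⌊10/3⌋ = 3, remainder 1
⌊3/1⌋ = 3, remainder 0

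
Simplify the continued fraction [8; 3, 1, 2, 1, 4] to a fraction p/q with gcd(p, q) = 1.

587/71

a_0 = 8: 8/1
a_1 = 3: 25/3
a_2 = 1: 33/4
a_3 = 2: 91/11
a_4 = 1: 124/15
a_5 = 4: 587/71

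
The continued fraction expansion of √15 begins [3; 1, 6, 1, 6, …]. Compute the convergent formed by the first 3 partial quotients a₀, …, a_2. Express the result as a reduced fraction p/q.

27/7

Build up convergents one term at a time:
a_0 = 3: 3/1
a_1 = 1: 4/1
a_2 = 6: 27/7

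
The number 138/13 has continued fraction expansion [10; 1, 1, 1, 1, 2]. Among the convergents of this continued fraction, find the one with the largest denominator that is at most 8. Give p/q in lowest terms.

List convergents until the denominator exceeds the bound:
a_0 = 10: 10/1  (≤ bound)
a_1 = 1: 11/1  (≤ bound)
a_2 = 1: 21/2  (≤ bound)
a_3 = 1: 32/3  (≤ bound)
a_4 = 1: 53/5  (≤ bound)
a_5 = 2: 138/13  (> 8, stop)

53/5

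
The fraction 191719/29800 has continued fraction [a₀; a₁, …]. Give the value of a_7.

Repeatedly divide and take the remainder:
191719 = 6·29800 + 12919, so a_0 = 6
29800 = 2·12919 + 3962, so a_1 = 2
12919 = 3·3962 + 1033, so a_2 = 3
3962 = 3·1033 + 863, so a_3 = 3
1033 = 1·863 + 170, so a_4 = 1
863 = 5·170 + 13, so a_5 = 5
170 = 13·13 + 1, so a_6 = 13
13 = 13·1 + 0, so a_7 = 13

13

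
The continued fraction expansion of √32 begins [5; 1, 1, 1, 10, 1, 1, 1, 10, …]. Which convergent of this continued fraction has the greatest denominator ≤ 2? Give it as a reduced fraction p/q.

11/2

a_0 = 5: 5/1  (≤ bound)
a_1 = 1: 6/1  (≤ bound)
a_2 = 1: 11/2  (≤ bound)
a_3 = 1: 17/3  (> 2, stop)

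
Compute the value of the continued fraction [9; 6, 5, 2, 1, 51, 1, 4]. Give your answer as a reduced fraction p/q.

238028/25981

a_0 = 9: 9/1
a_1 = 6: 55/6
a_2 = 5: 284/31
a_3 = 2: 623/68
a_4 = 1: 907/99
a_5 = 51: 46880/5117
a_6 = 1: 47787/5216
a_7 = 4: 238028/25981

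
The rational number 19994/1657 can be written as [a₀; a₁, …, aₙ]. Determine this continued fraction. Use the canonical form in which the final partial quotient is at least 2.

[12; 15, 15, 1, 2, 2]

Apply division with remainder until the remainder is 0:
19994 = 12·1657 + 110, so a_0 = 12
1657 = 15·110 + 7, so a_1 = 15
110 = 15·7 + 5, so a_2 = 15
7 = 1·5 + 2, so a_3 = 1
5 = 2·2 + 1, so a_4 = 2
2 = 2·1 + 0, so a_5 = 2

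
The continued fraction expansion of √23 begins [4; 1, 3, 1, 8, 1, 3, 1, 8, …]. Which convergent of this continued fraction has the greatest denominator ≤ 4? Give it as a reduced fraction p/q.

19/4

a_0 = 4: 4/1  (≤ bound)
a_1 = 1: 5/1  (≤ bound)
a_2 = 3: 19/4  (≤ bound)
a_3 = 1: 24/5  (> 4, stop)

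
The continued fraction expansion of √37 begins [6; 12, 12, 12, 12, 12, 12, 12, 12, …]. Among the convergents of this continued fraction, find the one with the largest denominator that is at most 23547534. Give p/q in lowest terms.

a_0 = 6: 6/1  (≤ bound)
a_1 = 12: 73/12  (≤ bound)
a_2 = 12: 882/145  (≤ bound)
a_3 = 12: 10657/1752  (≤ bound)
a_4 = 12: 128766/21169  (≤ bound)
a_5 = 12: 1555849/255780  (≤ bound)
a_6 = 12: 18798954/3090529  (≤ bound)
a_7 = 12: 227143297/37342128  (> 23547534, stop)

18798954/3090529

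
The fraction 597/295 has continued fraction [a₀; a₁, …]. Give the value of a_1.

Apply division with remainder until the remainder is 0:
⌊597/295⌋ = 2, remainder 7
⌊295/7⌋ = 42, remainder 1

42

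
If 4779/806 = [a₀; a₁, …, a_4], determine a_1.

1

4779 ÷ 806 → quotient 5, remainder 749
806 ÷ 749 → quotient 1, remainder 57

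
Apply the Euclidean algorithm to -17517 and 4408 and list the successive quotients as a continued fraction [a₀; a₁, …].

Apply division with remainder until the remainder is 0:
-17517 = -4·4408 + 115, so a_0 = -4
4408 = 38·115 + 38, so a_1 = 38
115 = 3·38 + 1, so a_2 = 3
38 = 38·1 + 0, so a_3 = 38

[-4; 38, 3, 38]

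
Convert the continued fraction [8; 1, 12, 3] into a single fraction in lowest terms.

357/40

Start with 3.
12 + 1/(3/1) = 12 + 1/3 = 37/3
1 + 1/(37/3) = 1 + 3/37 = 40/37
8 + 1/(40/37) = 8 + 37/40 = 357/40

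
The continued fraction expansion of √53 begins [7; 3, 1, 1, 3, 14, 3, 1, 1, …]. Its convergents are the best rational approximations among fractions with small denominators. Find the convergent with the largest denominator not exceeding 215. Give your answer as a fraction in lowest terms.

182/25

List convergents until the denominator exceeds the bound:
a_0 = 7: 7/1  (≤ bound)
a_1 = 3: 22/3  (≤ bound)
a_2 = 1: 29/4  (≤ bound)
a_3 = 1: 51/7  (≤ bound)
a_4 = 3: 182/25  (≤ bound)
a_5 = 14: 2599/357  (> 215, stop)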